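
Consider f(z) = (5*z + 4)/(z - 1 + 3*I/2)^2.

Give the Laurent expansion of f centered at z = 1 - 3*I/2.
Put w = z - (1 - 3*I/2), i.e. z = w + 1 - 3*I/2. The denominator is w^2, so it suffices to rewrite the numerator in powers of w.

P(z) = 5*z + 4
P(w + 1 - 3*I/2) = 9 - 15*I/2 + 5*w

Dividing each term by w^2:
  f = (9 - 15*I/2)/w^2 + 5/w

Substituting back w = z - 1 + 3*I/2:
  f(z) = (9 - 15*I/2)/(z - 1 + 3*I/2)^2 + 5/(z - 1 + 3*I/2)

The series is finite because the numerator is a polynomial; the negative powers form the principal part, and the coefficient of 1/(z - 1 + 3*I/2) gives Res(f, 1 - 3*I/2) = 5.

Final answer: (9 - 15*I/2)/(z - 1 + 3*I/2)^2 + 5/(z - 1 + 3*I/2)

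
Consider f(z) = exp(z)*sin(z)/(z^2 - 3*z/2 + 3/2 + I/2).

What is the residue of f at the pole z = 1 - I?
Write f(z) = P(z)/Q(z) with P(z) = exp(z)*sin(z) and Q(z) = z^2 - 3*z/2 + 3/2 + I/2.
The denominator factors as Q(z) = (z - 1 + I)*(z - 1/2 - I), so z = 1 - I is a simple zero of Q and P is analytic there; z = 1 - I is therefore a simple pole and
  Res(f, z₀) = P(z₀)/Q'(z₀).

Q'(z) = 2*z - 3/2, so Q'(1 - I) = 1/2 - 2*I.
P(1 - I) = exp(1 - I)*sin(1 - I).

Res(f, 1 - I) = (exp(1 - I)*sin(1 - I))/(1/2 - 2*I) = (2/17 + 8*I/17)*exp(1 - I)*sin(1 - I)

Final answer: (2/17 + 8*I/17)*exp(1 - I)*sin(1 - I)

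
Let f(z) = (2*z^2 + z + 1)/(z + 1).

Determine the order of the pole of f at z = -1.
Factor the denominator:
  z + 1 = (z + 1)

The numerator P(z) = 2*z^2 + z + 1 has P(-1) = 2 ≠ 0, so no factor of (z + 1) cancels.
Near z = -1 we can therefore write f(z) = g(z)/(z + 1) with g analytic at -1 and g(-1) ≠ 0 (g is just the numerator).

Hence z = -1 is a pole of order 1.

Final answer: 1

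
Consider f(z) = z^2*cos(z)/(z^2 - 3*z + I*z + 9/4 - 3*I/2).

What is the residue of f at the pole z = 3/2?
Write f(z) = P(z)/Q(z) with P(z) = z^2*cos(z) and Q(z) = z^2 - 3*z + I*z + 9/4 - 3*I/2.
The denominator factors as Q(z) = (z - 3/2 + I)*(z - 3/2), so z = 3/2 is a simple zero of Q and P is analytic there; z = 3/2 is therefore a simple pole and
  Res(f, z₀) = P(z₀)/Q'(z₀).

Q'(z) = 2*z - 3 + I, so Q'(3/2) = I.
P(3/2) = 9*cos(3/2)/4.

Res(f, 3/2) = (9*cos(3/2)/4)/(I) = -9*I*cos(3/2)/4

Final answer: -9*I*cos(3/2)/4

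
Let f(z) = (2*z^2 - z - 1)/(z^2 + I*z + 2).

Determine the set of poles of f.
{-2*I, I}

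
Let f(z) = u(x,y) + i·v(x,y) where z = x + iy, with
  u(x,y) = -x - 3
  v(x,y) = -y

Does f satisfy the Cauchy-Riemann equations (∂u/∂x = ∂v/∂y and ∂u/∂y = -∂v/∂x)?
∂u/∂x = -1
∂v/∂y = -1
∂u/∂y = 0
∂v/∂x = 0
∂u/∂x = ∂v/∂y and ∂u/∂y = -∂v/∂x hold identically; f is analytic.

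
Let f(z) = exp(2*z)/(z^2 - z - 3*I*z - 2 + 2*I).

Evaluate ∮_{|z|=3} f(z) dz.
pi*(-1 + I)*exp(2 + 2*I) + pi*(1 - I)*exp(4*I)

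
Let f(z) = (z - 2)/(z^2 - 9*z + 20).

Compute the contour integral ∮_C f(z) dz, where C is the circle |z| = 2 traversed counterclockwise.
By the residue theorem, ∮_C f(z) dz = 2πi · (sum of the residues of f at the poles inside |z| = 2).

The denominator factors as (z - 4)*(z - 5), so the singularities of f are simple poles at z = 4, z = 5.
  |4|² = 16 > 4 = 2², so this pole is outside the contour.
  |5|² = 25 > 4 = 2², so this pole is outside the contour.

No pole lies inside the contour, so f is analytic on and inside C and the integral is 0 (Cauchy's theorem).

Final answer: 0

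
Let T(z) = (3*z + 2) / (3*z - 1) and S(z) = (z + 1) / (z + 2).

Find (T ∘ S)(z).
(T ∘ S)(z) = T(S(z)) = ((3)*S(z) + (2))/((3)*S(z) + (-1)). Multiply numerator and denominator by z + 2:
  numerator:   (3)*(z + 1) + (2)*(z + 2) = 5*z + 7
  denominator: (3)*(z + 1) + (-1)*(z + 2) = 2*z + 1
(T ∘ S)(z) = (5*z + 7)/(2*z + 1)

Final answer: (5*z + 7)/(2*z + 1)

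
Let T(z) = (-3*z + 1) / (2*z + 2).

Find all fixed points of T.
T(z) = z means -3*z + 1 = z*(2*z + 2), i.e.
  2*z^2 + 5*z - 1 = 0.
Discriminant: (5)^2 - 4*(2)*(-1) = 33, so the roots are real.
  z = (-5 ± sqrt(33))/(2*(2))
Fixed points: {-sqrt(33)/4 - 5/4, -5/4 + sqrt(33)/4}

Final answer: {-sqrt(33)/4 - 5/4, -5/4 + sqrt(33)/4}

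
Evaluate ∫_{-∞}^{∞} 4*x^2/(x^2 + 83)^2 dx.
Let f(z) = 4*z^2/(z^2 + 83)^2. The denominator has no real zeros and deg Q - deg P = 2 ≥ 2, so the integral of f over the upper semicircle |z| = R tends to 0 as R → ∞. Closing the contour in the upper half-plane,
  ∫_{-∞}^{∞} f(x) dx = 2πi · Σ Res(f, z_k)  over the poles with Im z_k > 0.

Zeros of the denominator: z^2 + 83 = 0 gives z = ±sqrt(83)*I.
Upper half-plane: z = sqrt(83)*I (a pole of order 2).

Write f(z) = g(z)/(z - sqrt(83)*I)^2 with g(z) = 4*z^2/(z + sqrt(83)*I)^2. For a double pole, Res(f, z₀) = g'(z₀):
  g'(z) = 8*sqrt(83)*I*z/(z + sqrt(83)*I)^3
  Res(f, sqrt(83)*I) = g'(sqrt(83)*I) = -sqrt(83)*I/83

∫_{-∞}^{∞} f(x) dx = 2πi · (-sqrt(83)*I/83) = 2*sqrt(83)*pi/83

Final answer: 2*sqrt(83)*pi/83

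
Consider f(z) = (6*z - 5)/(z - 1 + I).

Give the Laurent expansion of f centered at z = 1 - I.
Put w = z - (1 - I), i.e. z = w + 1 - I. The denominator is w, so it suffices to rewrite the numerator in powers of w.

P(z) = 6*z - 5
P(w + 1 - I) = 1 - 6*I + 6*w

Dividing each term by w:
  f = (1 - 6*I)/w + 6

Substituting back w = z - 1 + I:
  f(z) = (1 - 6*I)/(z - 1 + I) + 6

The series is finite because the numerator is a polynomial; the negative powers form the principal part, and the coefficient of 1/(z - 1 + I) gives Res(f, 1 - I) = 1 - 6*I.

Final answer: (1 - 6*I)/(z - 1 + I) + 6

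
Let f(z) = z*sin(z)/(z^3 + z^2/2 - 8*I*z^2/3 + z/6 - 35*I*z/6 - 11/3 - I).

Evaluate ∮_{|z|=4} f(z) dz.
pi*(1116/5249 - 516*I/5249)*sinh(2/3) + pi*(5232/16109 + 1668*I/16109)*sin(3/2 + I) + pi*(1092/2581 + 816*I/2581)*sin(1 + 3*I)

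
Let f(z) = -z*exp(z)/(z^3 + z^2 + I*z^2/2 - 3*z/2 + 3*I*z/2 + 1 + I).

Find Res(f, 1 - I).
(-14/65 - 8*I/65)*exp(1 - I)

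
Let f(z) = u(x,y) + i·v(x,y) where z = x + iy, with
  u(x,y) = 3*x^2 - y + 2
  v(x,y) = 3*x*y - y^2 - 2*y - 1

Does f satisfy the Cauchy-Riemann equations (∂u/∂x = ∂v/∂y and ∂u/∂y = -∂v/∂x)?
∂u/∂x = 6*x
∂v/∂y = 3*x - 2*y - 2
∂u/∂y = -1
∂v/∂x = 3*y
∂u/∂x ≠ ∂v/∂y and ∂u/∂y ≠ -∂v/∂x; the Cauchy-Riemann equations are not satisfied, so f is not analytic.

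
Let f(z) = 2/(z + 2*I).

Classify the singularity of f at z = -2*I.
Write f(z) = g(z)/(z + 2*I) with g(z) = 2.
g is entire and g(-2*I) = 2 ≠ 0, so no factor of (z + 2*I) cancels: the Laurent expansion of f about z = -2*I starts at the power -1, i.e. lim_{z→z₀} (z - z₀) f(z) = 2 is finite and nonzero.
So z = -2*I is a pole of order 1.

Final answer: pole of order 1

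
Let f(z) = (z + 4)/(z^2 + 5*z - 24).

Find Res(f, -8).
Write f(z) = P(z)/Q(z) with P(z) = z + 4 and Q(z) = z^2 + 5*z - 24.
The denominator factors as Q(z) = (z - 3)*(z + 8), so z = -8 is a simple zero of Q and P is analytic there; z = -8 is therefore a simple pole and
  Res(f, z₀) = P(z₀)/Q'(z₀).

Q'(z) = 2*z + 5, so Q'(-8) = -11.
P(-8) = -4.

Res(f, -8) = (-4)/(-11) = 4/11

Final answer: 4/11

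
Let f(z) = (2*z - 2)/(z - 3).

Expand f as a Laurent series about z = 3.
Put w = z - (3), i.e. z = w + 3. The denominator is w, so it suffices to rewrite the numerator in powers of w.

P(z) = 2*z - 2
P(w + 3) = 4 + 2*w

Dividing each term by w:
  f = 4/w + 2

Substituting back w = z - 3:
  f(z) = 4/(z - 3) + 2

The series is finite because the numerator is a polynomial; the negative powers form the principal part, and the coefficient of 1/(z - 3) gives Res(f, 3) = 4.

Final answer: 4/(z - 3) + 2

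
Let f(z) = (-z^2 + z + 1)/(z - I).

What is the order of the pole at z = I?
1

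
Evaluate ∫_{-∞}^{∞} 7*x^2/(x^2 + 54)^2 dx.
Let f(z) = 7*z^2/(z^2 + 54)^2. The denominator has no real zeros and deg Q - deg P = 2 ≥ 2, so the integral of f over the upper semicircle |z| = R tends to 0 as R → ∞. Closing the contour in the upper half-plane,
  ∫_{-∞}^{∞} f(x) dx = 2πi · Σ Res(f, z_k)  over the poles with Im z_k > 0.

Zeros of the denominator: z^2 + 54 = 0 gives z = ±3*sqrt(6)*I.
Upper half-plane: z = 3*sqrt(6)*I (a pole of order 2).

Write f(z) = g(z)/(z - 3*sqrt(6)*I)^2 with g(z) = 7*z^2/(z + 3*sqrt(6)*I)^2. For a double pole, Res(f, z₀) = g'(z₀):
  g'(z) = 42*sqrt(6)*I*z/(z + 3*sqrt(6)*I)^3
  Res(f, 3*sqrt(6)*I) = g'(3*sqrt(6)*I) = -7*sqrt(6)*I/72

∫_{-∞}^{∞} f(x) dx = 2πi · (-7*sqrt(6)*I/72) = 7*sqrt(6)*pi/36

Final answer: 7*sqrt(6)*pi/36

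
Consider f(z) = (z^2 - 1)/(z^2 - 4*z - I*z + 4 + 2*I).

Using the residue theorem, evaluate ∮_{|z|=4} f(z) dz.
pi*(-2 + 8*I)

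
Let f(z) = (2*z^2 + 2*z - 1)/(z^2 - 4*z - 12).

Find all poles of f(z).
The singularities of f are the zeros of the denominator. Factoring,
  z^2 - 4*z - 12 = (z - 6)*(z + 2)
so the candidates are z = 6, z = -2.

Check the numerator P(z) = 2*z^2 + 2*z - 1 at each one:
  P(6) = 83 ≠ 0, so z = 6 is a (simple) pole.
  P(-2) = 3 ≠ 0, so z = -2 is a (simple) pole.

Poles of f: {-2, 6}

Final answer: {-2, 6}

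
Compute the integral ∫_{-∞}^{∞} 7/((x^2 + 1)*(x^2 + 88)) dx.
7*pi*(44 - sqrt(22))/3828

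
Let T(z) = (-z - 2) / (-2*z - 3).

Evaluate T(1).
Substitute z = 1:
  numerator:   -(1) - 2 = -3
  denominator: -2*(1) - 3 = -5
T(1) = (-3)/(-5) = 3/5

Final answer: 3/5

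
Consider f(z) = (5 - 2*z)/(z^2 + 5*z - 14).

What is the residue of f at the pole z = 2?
Write f(z) = P(z)/Q(z) with P(z) = 5 - 2*z and Q(z) = z^2 + 5*z - 14.
The denominator factors as Q(z) = (z - 2)*(z + 7), so z = 2 is a simple zero of Q and P is analytic there; z = 2 is therefore a simple pole and
  Res(f, z₀) = P(z₀)/Q'(z₀).

Q'(z) = 2*z + 5, so Q'(2) = 9.
P(2) = 1.

Res(f, 2) = (1)/(9) = 1/9

Final answer: 1/9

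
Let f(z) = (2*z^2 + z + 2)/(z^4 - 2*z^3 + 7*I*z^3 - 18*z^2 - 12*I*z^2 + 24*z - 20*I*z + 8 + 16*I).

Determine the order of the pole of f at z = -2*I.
Factor the denominator:
  z^4 - 2*z^3 + 7*I*z^3 - 18*z^2 - 12*I*z^2 + 24*z - 20*I*z + 8 + 16*I = (z + 2*I)^3*(z - 2 + I)

The numerator P(z) = 2*z^2 + z + 2 has P(-2*I) = -6 - 2*I ≠ 0, so no factor of (z + 2*I) cancels.
Near z = -2*I we can therefore write f(z) = g(z)/(z + 2*I)^3 with g analytic at -2*I and g(-2*I) ≠ 0 (g is the numerator divided by the remaining denominator factors).

Hence z = -2*I is a pole of order 3.

Final answer: 3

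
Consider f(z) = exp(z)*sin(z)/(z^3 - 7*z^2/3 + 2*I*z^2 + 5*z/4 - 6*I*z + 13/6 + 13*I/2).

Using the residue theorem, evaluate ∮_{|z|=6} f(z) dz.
By the residue theorem, ∮_C f(z) dz = 2πi · (sum of the residues of f at the poles inside |z| = 6).

The denominator factors as (z - 3/2 + I)*(z - 3/2 - I)*(z + 2/3 + 2*I), so the singularities of f are simple poles at z = 3/2 - I, z = 3/2 + I, z = -2/3 - 2*I.
  |3/2 - I|² = 13/4 < 36 = 6², so this pole is inside the contour.
  |3/2 + I|² = 13/4 < 36 = 6², so this pole is inside the contour.
  |-2/3 - 2*I|² = 40/9 < 36 = 6², so this pole is inside the contour.

With P(z) = exp(z)*sin(z) and Q(z) = z^3 - 7*z^2/3 + 2*I*z^2 + 5*z/4 - 6*I*z + 13/6 + 13*I/2, each pole is simple, so Res(f, z₀) = P(z₀)/Q'(z₀) with Q'(z) = 3*z^2 - 14*z/3 + 4*I*z + 5/4 - 6*I.
  Res(f, 3/2 - I) = P(3/2 - I)/Q'(3/2 - I) = (exp(3/2 - I)*sin(3/2 - I))/(2 - 13*I/3) = (18/205 + 39*I/205)*exp(3/2 - I)*sin(3/2 - I)
  Res(f, 3/2 + I) = P(3/2 + I)/Q'(3/2 + I) = (exp(3/2 + I)*sin(3/2 + I))/(-6 + 13*I/3) = (-54/493 - 39*I/493)*exp(3/2 + I)*sin(3/2 + I)
  Res(f, -2/3 - 2*I) = P(-2/3 - 2*I)/Q'(-2/3 - 2*I) = (-exp(-2/3 - 2*I)*sin(2/3 + 2*I))/(61/36 + 26*I/3) = (-2196/101065 + 11232*I/101065)*exp(-2/3 - 2*I)*sin(2/3 + 2*I)

Sum of residues inside C: (-54/493 - 39*I/493)*exp(3/2 + I)*sin(3/2 + I) + (18/205 + 39*I/205)*exp(3/2 - I)*sin(3/2 - I) + (-2196/101065 + 11232*I/101065)*exp(-2/3 - 2*I)*sin(2/3 + 2*I)
∮_C f(z) dz = 2πi · ((-54/493 - 39*I/493)*exp(3/2 + I)*sin(3/2 + I) + (18/205 + 39*I/205)*exp(3/2 - I)*sin(3/2 - I) + (-2196/101065 + 11232*I/101065)*exp(-2/3 - 2*I)*sin(2/3 + 2*I)) = pi*(78/493 - 108*I/493)*exp(3/2 + I)*sin(3/2 + I) + pi*(-22464/101065 - 4392*I/101065)*exp(-2/3 - 2*I)*sin(2/3 + 2*I) + pi*(-78/205 + 36*I/205)*exp(3/2 - I)*sin(3/2 - I)

Final answer: pi*(78/493 - 108*I/493)*exp(3/2 + I)*sin(3/2 + I) + pi*(-22464/101065 - 4392*I/101065)*exp(-2/3 - 2*I)*sin(2/3 + 2*I) + pi*(-78/205 + 36*I/205)*exp(3/2 - I)*sin(3/2 - I)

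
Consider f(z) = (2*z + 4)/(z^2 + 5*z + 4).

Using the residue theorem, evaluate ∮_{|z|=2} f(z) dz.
4*I*pi/3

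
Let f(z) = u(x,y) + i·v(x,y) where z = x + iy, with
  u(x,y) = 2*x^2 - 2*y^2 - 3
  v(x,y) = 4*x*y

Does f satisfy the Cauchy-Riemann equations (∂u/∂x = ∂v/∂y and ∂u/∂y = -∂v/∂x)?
∂u/∂x = 4*x
∂v/∂y = 4*x
∂u/∂y = -4*y
∂v/∂x = 4*y
∂u/∂x = ∂v/∂y and ∂u/∂y = -∂v/∂x hold identically; f is analytic.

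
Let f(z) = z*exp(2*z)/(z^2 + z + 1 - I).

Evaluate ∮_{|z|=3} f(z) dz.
By the residue theorem, ∮_C f(z) dz = 2πi · (sum of the residues of f at the poles inside |z| = 3).

The denominator factors as (z + 1 + I)*(z - I), so the singularities of f are simple poles at z = -1 - I, z = I.
  |-1 - I|² = 2 < 9 = 3², so this pole is inside the contour.
  |I|² = 1 < 9 = 3², so this pole is inside the contour.

With P(z) = z*exp(2*z) and Q(z) = z^2 + z + 1 - I, each pole is simple, so Res(f, z₀) = P(z₀)/Q'(z₀) with Q'(z) = 2*z + 1.
  Res(f, -1 - I) = P(-1 - I)/Q'(-1 - I) = ((-1 - I)*exp(-2 - 2*I))/(-1 - 2*I) = (3/5 - I/5)*exp(-2 - 2*I)
  Res(f, I) = P(I)/Q'(I) = (I*exp(2*I))/(1 + 2*I) = (2/5 + I/5)*exp(2*I)

Sum of residues inside C: (3/5 - I/5)*exp(-2 - 2*I) + (2/5 + I/5)*exp(2*I)
∮_C f(z) dz = 2πi · ((3/5 - I/5)*exp(-2 - 2*I) + (2/5 + I/5)*exp(2*I)) = pi*(-2/5 + 4*I/5)*exp(2*I) + pi*(2/5 + 6*I/5)*exp(-2 - 2*I)

Final answer: pi*(-2/5 + 4*I/5)*exp(2*I) + pi*(2/5 + 6*I/5)*exp(-2 - 2*I)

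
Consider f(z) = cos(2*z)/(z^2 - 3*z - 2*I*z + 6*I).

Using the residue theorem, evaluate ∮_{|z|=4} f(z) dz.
pi*(4/13 - 6*I/13)*cosh(4) + pi*(-4/13 + 6*I/13)*cos(6)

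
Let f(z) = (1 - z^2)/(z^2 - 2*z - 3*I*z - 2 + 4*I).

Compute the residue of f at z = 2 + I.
Write f(z) = P(z)/Q(z) with P(z) = 1 - z^2 and Q(z) = z^2 - 2*z - 3*I*z - 2 + 4*I.
The denominator factors as Q(z) = (z - 2*I)*(z - 2 - I), so z = 2 + I is a simple zero of Q and P is analytic there; z = 2 + I is therefore a simple pole and
  Res(f, z₀) = P(z₀)/Q'(z₀).

Q'(z) = 2*z - 2 - 3*I, so Q'(2 + I) = 2 - I.
P(2 + I) = -2 - 4*I.

Res(f, 2 + I) = (-2 - 4*I)/(2 - I) = -2*I

Final answer: -2*I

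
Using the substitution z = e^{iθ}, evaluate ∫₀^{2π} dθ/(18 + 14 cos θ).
Let J = ∫₀^{2π} dθ/(18 + 14 cos θ).
Put z = e^{iθ}: then cos θ = (z + 1/z)/2, dθ = dz/(iz), and z runs once counterclockwise around |z| = 1:
  J = ∮_{|z|=1} 1/(18 + 14*(z + 1/z)/2) · dz/(iz) = (2/i) ∮_{|z|=1} dz/(14*z^2 + 36*z + 14).
The roots of 14*z^2 + 36*z + 14 are z = (-18 ± sqrt(18^2 - 14^2))/14, with sqrt(128) = 8*sqrt(2); their product is 1, so only z₊ = -9/7 + 4*sqrt(2)/7 lies inside the unit circle (z₋ = -9/7 - 4*sqrt(2)/7 lies outside).
z₊ is a simple zero of q(z) = 14*z^2 + 36*z + 14, so Res(1/q, z₊) = 1/q'(z₊) with q'(z) = 28*z + 36; and q'(z₊) = 14*(z₊ - z₋) = 16*sqrt(2).
Therefore J = (2/i) · 2πi · 1/(16*sqrt(2)) = 2*pi/(8*sqrt(2)) = sqrt(2)*pi/8

Final answer: sqrt(2)*pi/8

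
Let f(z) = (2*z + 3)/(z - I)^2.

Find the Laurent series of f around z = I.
Put w = z - (I), i.e. z = w + I. The denominator is w^2, so it suffices to rewrite the numerator in powers of w.

P(z) = 2*z + 3
P(w + I) = 3 + 2*I + 2*w

Dividing each term by w^2:
  f = (3 + 2*I)/w^2 + 2/w

Substituting back w = z - I:
  f(z) = (3 + 2*I)/(z - I)^2 + 2/(z - I)

The series is finite because the numerator is a polynomial; the negative powers form the principal part, and the coefficient of 1/(z - I) gives Res(f, I) = 2.

Final answer: (3 + 2*I)/(z - I)^2 + 2/(z - I)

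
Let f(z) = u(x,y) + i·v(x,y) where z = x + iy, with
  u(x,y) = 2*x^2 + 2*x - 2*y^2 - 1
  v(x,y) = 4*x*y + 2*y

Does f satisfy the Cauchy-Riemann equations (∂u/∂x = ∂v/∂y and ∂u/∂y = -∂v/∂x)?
∂u/∂x = 4*x + 2
∂v/∂y = 4*x + 2
∂u/∂y = -4*y
∂v/∂x = 4*y
∂u/∂x = ∂v/∂y and ∂u/∂y = -∂v/∂x hold identically; f is analytic.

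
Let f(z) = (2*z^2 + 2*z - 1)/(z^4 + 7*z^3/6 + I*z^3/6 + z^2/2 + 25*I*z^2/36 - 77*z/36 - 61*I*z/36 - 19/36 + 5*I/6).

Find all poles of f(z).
{-3/2 + I, -2/3 - 3*I/2, I/3, 1}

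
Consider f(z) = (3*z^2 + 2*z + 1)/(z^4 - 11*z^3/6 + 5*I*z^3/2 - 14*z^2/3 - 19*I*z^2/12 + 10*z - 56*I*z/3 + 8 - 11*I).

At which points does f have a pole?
The singularities of f are the zeros of the denominator. Factoring,
  z^4 - 11*z^3/6 + 5*I*z^3/2 - 14*z^2/3 - 19*I*z^2/12 + 10*z - 56*I*z/3 + 8 - 11*I = (z - 3/2 + 3*I)*(z + 2/3)*(z + 2)*(z - 3 - I/2)
so the candidates are z = 3/2 - 3*I, z = -2/3, z = -2, z = 3 + I/2.

Check the numerator P(z) = 3*z^2 + 2*z + 1 at each one:
  P(3/2 - 3*I) = -65/4 - 33*I ≠ 0, so z = 3/2 - 3*I is a (simple) pole.
  P(-2/3) = 1 ≠ 0, so z = -2/3 is a (simple) pole.
  P(-2) = 9 ≠ 0, so z = -2 is a (simple) pole.
  P(3 + I/2) = 133/4 + 10*I ≠ 0, so z = 3 + I/2 is a (simple) pole.

Poles of f: {-2, -2/3, 3/2 - 3*I, 3 + I/2}

Final answer: {-2, -2/3, 3/2 - 3*I, 3 + I/2}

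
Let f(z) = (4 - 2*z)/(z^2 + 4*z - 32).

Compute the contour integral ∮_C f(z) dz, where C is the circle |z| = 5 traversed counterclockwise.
By the residue theorem, ∮_C f(z) dz = 2πi · (sum of the residues of f at the poles inside |z| = 5).

The denominator factors as (z - 4)*(z + 8), so the singularities of f are simple poles at z = 4, z = -8.
  |4|² = 16 < 25 = 5², so this pole is inside the contour.
  |-8|² = 64 > 25 = 5², so this pole is outside the contour.

With P(z) = 4 - 2*z and Q(z) = z^2 + 4*z - 32, each pole is simple, so Res(f, z₀) = P(z₀)/Q'(z₀) with Q'(z) = 2*z + 4.
  Res(f, 4) = P(4)/Q'(4) = (-4)/(12) = -1/3

∮_C f(z) dz = 2πi · (-1/3) = -2*I*pi/3

Final answer: -2*I*pi/3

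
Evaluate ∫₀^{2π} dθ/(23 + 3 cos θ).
Let J = ∫₀^{2π} dθ/(23 + 3 cos θ).
Put z = e^{iθ}: then cos θ = (z + 1/z)/2, dθ = dz/(iz), and z runs once counterclockwise around |z| = 1:
  J = ∮_{|z|=1} 1/(23 + 3*(z + 1/z)/2) · dz/(iz) = (2/i) ∮_{|z|=1} dz/(3*z^2 + 46*z + 3).
The roots of 3*z^2 + 46*z + 3 are z = (-23 ± sqrt(23^2 - 3^2))/3, with sqrt(520) = 2*sqrt(130); their product is 1, so only z₊ = -23/3 + 2*sqrt(130)/3 lies inside the unit circle (z₋ = -23/3 - 2*sqrt(130)/3 lies outside).
z₊ is a simple zero of q(z) = 3*z^2 + 46*z + 3, so Res(1/q, z₊) = 1/q'(z₊) with q'(z) = 6*z + 46; and q'(z₊) = 3*(z₊ - z₋) = 4*sqrt(130).
Therefore J = (2/i) · 2πi · 1/(4*sqrt(130)) = 2*pi/(2*sqrt(130)) = sqrt(130)*pi/130

Final answer: sqrt(130)*pi/130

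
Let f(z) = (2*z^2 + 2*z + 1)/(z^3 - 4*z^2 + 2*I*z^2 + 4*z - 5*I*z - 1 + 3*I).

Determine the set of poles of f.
The singularities of f are the zeros of the denominator. Factoring,
  z^3 - 4*z^2 + 2*I*z^2 + 4*z - 5*I*z - 1 + 3*I = (z - 1 + I)*(z - 2 + I)*(z - 1)
so the candidates are z = 1 - I, z = 2 - I, z = 1.

Check the numerator P(z) = 2*z^2 + 2*z + 1 at each one:
  P(1 - I) = 3 - 6*I ≠ 0, so z = 1 - I is a (simple) pole.
  P(2 - I) = 11 - 10*I ≠ 0, so z = 2 - I is a (simple) pole.
  P(1) = 5 ≠ 0, so z = 1 is a (simple) pole.

Poles of f: {1 - I, 1, 2 - I}

Final answer: {1 - I, 1, 2 - I}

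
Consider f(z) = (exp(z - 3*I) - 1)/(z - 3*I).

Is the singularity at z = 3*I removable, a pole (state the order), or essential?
Let u = z - 3*I. The exponent is z - 3*I = u, so
  f = (e^(u) - 1)/u = ((u) + (u)^2/2 + (u)^3/6 + ...)/u = 1 + (1/2)*u + (1/6)*u^2 + ...
The Laurent expansion about u = 0 has no negative powers; equivalently lim_{z→3*I} f(z) = 1 exists and is finite.
So the singularity is removable.

Final answer: removable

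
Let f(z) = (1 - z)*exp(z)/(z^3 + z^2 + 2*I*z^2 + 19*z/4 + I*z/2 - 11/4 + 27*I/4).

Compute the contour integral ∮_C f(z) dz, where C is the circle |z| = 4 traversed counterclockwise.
pi*(-29/101 - 13*I/101)*exp(-1/2 + 2*I) + pi*(1432/2525 + 224*I/2525)*exp(-1 - 3*I) + pi*(-7/25 + I/25)*exp(1/2 - I)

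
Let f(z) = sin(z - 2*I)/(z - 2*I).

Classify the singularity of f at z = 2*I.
removable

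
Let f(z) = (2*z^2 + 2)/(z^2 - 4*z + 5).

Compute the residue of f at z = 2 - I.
Write f(z) = P(z)/Q(z) with P(z) = 2*z^2 + 2 and Q(z) = z^2 - 4*z + 5.
The denominator factors as Q(z) = (z - 2 + I)*(z - 2 - I), so z = 2 - I is a simple zero of Q and P is analytic there; z = 2 - I is therefore a simple pole and
  Res(f, z₀) = P(z₀)/Q'(z₀).

Q'(z) = 2*z - 4, so Q'(2 - I) = -2*I.
P(2 - I) = 8 - 8*I.

Res(f, 2 - I) = (8 - 8*I)/(-2*I) = 4 + 4*I

Final answer: 4 + 4*I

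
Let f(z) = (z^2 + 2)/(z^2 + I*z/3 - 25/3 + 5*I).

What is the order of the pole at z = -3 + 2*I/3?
1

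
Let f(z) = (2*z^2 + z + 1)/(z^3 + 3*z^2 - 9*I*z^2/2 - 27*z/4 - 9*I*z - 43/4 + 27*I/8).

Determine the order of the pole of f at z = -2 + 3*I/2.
Factor the denominator:
  z^3 + 3*z^2 - 9*I*z^2/2 - 27*z/4 - 9*I*z - 43/4 + 27*I/8 = (z + 2 - 3*I/2)^2*(z - 1 - 3*I/2)

The numerator P(z) = 2*z^2 + z + 1 has P(-2 + 3*I/2) = 5/2 - 21*I/2 ≠ 0, so no factor of (z + 2 - 3*I/2) cancels.
Near z = -2 + 3*I/2 we can therefore write f(z) = g(z)/(z + 2 - 3*I/2)^2 with g analytic at -2 + 3*I/2 and g(-2 + 3*I/2) ≠ 0 (g is the numerator divided by the remaining denominator factors).

Hence z = -2 + 3*I/2 is a pole of order 2.

Final answer: 2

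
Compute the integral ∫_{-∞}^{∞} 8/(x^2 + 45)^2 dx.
4*sqrt(5)*pi/675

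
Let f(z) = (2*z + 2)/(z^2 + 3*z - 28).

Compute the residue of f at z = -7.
Write f(z) = P(z)/Q(z) with P(z) = 2*z + 2 and Q(z) = z^2 + 3*z - 28.
The denominator factors as Q(z) = (z + 7)*(z - 4), so z = -7 is a simple zero of Q and P is analytic there; z = -7 is therefore a simple pole and
  Res(f, z₀) = P(z₀)/Q'(z₀).

Q'(z) = 2*z + 3, so Q'(-7) = -11.
P(-7) = -12.

Res(f, -7) = (-12)/(-11) = 12/11

Final answer: 12/11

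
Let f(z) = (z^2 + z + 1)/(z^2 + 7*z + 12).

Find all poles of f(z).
The singularities of f are the zeros of the denominator. Factoring,
  z^2 + 7*z + 12 = (z + 3)*(z + 4)
so the candidates are z = -3, z = -4.

Check the numerator P(z) = z^2 + z + 1 at each one:
  P(-3) = 7 ≠ 0, so z = -3 is a (simple) pole.
  P(-4) = 13 ≠ 0, so z = -4 is a (simple) pole.

Poles of f: {-4, -3}

Final answer: {-4, -3}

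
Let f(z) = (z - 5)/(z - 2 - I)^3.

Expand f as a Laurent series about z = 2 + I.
Put w = z - (2 + I), i.e. z = w + 2 + I. The denominator is w^3, so it suffices to rewrite the numerator in powers of w.

P(z) = z - 5
P(w + 2 + I) = -3 + I + w

Dividing each term by w^3:
  f = (-3 + I)/w^3 + 1/w^2

Substituting back w = z - 2 - I:
  f(z) = (-3 + I)/(z - 2 - I)^3 + 1/(z - 2 - I)^2

The series is finite because the numerator is a polynomial; the negative powers form the principal part.

Final answer: (-3 + I)/(z - 2 - I)^3 + 1/(z - 2 - I)^2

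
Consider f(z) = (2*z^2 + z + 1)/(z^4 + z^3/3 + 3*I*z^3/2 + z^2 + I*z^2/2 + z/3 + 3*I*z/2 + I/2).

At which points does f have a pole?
{-1/3, -3*I/2, -I, I}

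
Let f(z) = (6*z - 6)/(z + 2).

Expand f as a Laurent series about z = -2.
Put w = z - (-2), i.e. z = w - 2. The denominator is w, so it suffices to rewrite the numerator in powers of w.

P(z) = 6*z - 6
P(w - 2) = -18 + 6*w

Dividing each term by w:
  f = -18/w + 6

Substituting back w = z + 2:
  f(z) = -18/(z + 2) + 6

The series is finite because the numerator is a polynomial; the negative powers form the principal part, and the coefficient of 1/(z + 2) gives Res(f, -2) = -18.

Final answer: -18/(z + 2) + 6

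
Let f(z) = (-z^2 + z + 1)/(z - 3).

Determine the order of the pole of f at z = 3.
1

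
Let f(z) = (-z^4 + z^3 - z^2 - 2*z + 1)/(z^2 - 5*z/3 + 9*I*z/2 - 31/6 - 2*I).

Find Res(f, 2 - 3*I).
Write f(z) = P(z)/Q(z) with P(z) = -z^4 + z^3 - z^2 - 2*z + 1 and Q(z) = z^2 - 5*z/3 + 9*I*z/2 - 31/6 - 2*I.
The denominator factors as Q(z) = (z + 1/3 + 3*I/2)*(z - 2 + 3*I), so z = 2 - 3*I is a simple zero of Q and P is analytic there; z = 2 - 3*I is therefore a simple pole and
  Res(f, z₀) = P(z₀)/Q'(z₀).

Q'(z) = 2*z - 5/3 + 9*I/2, so Q'(2 - 3*I) = 7/3 - 3*I/2.
P(2 - 3*I) = 75 - 111*I.

Res(f, 2 - 3*I) = (75 - 111*I)/(7/3 - 3*I/2) = 12294/277 - 5274*I/277

Final answer: 12294/277 - 5274*I/277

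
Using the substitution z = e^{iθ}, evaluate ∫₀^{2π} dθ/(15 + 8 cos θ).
Let J = ∫₀^{2π} dθ/(15 + 8 cos θ).
Put z = e^{iθ}: then cos θ = (z + 1/z)/2, dθ = dz/(iz), and z runs once counterclockwise around |z| = 1:
  J = ∮_{|z|=1} 1/(15 + 8*(z + 1/z)/2) · dz/(iz) = (2/i) ∮_{|z|=1} dz/(8*z^2 + 30*z + 8).
The roots of 8*z^2 + 30*z + 8 are z = (-15 ± sqrt(15^2 - 8^2))/8, with sqrt(161) = sqrt(161); their product is 1, so only z₊ = -15/8 + sqrt(161)/8 lies inside the unit circle (z₋ = -15/8 - sqrt(161)/8 lies outside).
z₊ is a simple zero of q(z) = 8*z^2 + 30*z + 8, so Res(1/q, z₊) = 1/q'(z₊) with q'(z) = 16*z + 30; and q'(z₊) = 8*(z₊ - z₋) = 2*sqrt(161).
Therefore J = (2/i) · 2πi · 1/(2*sqrt(161)) = 2*pi/(sqrt(161)) = 2*sqrt(161)*pi/161

Final answer: 2*sqrt(161)*pi/161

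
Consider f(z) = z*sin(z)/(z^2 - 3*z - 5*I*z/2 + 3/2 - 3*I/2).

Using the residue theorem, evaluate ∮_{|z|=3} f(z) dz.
By the residue theorem, ∮_C f(z) dz = 2πi · (sum of the residues of f at the poles inside |z| = 3).

The denominator factors as (z - 3 - 3*I)*(z + I/2), so the singularities of f are simple poles at z = 3 + 3*I, z = -I/2.
  |3 + 3*I|² = 18 > 9 = 3², so this pole is outside the contour.
  |-I/2|² = 1/4 < 9 = 3², so this pole is inside the contour.

With P(z) = z*sin(z) and Q(z) = z^2 - 3*z - 5*I*z/2 + 3/2 - 3*I/2, each pole is simple, so Res(f, z₀) = P(z₀)/Q'(z₀) with Q'(z) = 2*z - 3 - 5*I/2.
  Res(f, -I/2) = P(-I/2)/Q'(-I/2) = (-sinh(1/2)/2)/(-3 - 7*I/2) = (6/85 - 7*I/85)*sinh(1/2)

∮_C f(z) dz = 2πi · ((6/85 - 7*I/85)*sinh(1/2)) = pi*(14/85 + 12*I/85)*sinh(1/2)

Final answer: pi*(14/85 + 12*I/85)*sinh(1/2)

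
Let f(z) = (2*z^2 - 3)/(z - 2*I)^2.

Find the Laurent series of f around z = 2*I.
Put w = z - (2*I), i.e. z = w + 2*I. The denominator is w^2, so it suffices to rewrite the numerator in powers of w.

P(z) = 2*z^2 - 3
P(w + 2*I) = -11 + 8*I*w + 2*w^2

Dividing each term by w^2:
  f = -11/w^2 + 8*I/w + 2

Substituting back w = z - 2*I:
  f(z) = -11/(z - 2*I)^2 + 8*I/(z - 2*I) + 2

The series is finite because the numerator is a polynomial; the negative powers form the principal part, and the coefficient of 1/(z - 2*I) gives Res(f, 2*I) = 8*I.

Final answer: -11/(z - 2*I)^2 + 8*I/(z - 2*I) + 2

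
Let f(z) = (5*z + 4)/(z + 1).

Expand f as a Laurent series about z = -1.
Put w = z - (-1), i.e. z = w - 1. The denominator is w, so it suffices to rewrite the numerator in powers of w.

P(z) = 5*z + 4
P(w - 1) = -1 + 5*w

Dividing each term by w:
  f = -1/w + 5

Substituting back w = z + 1:
  f(z) = -1/(z + 1) + 5

The series is finite because the numerator is a polynomial; the negative powers form the principal part, and the coefficient of 1/(z + 1) gives Res(f, -1) = -1.

Final answer: -1/(z + 1) + 5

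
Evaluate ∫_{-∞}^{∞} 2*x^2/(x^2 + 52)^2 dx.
Let f(z) = 2*z^2/(z^2 + 52)^2. The denominator has no real zeros and deg Q - deg P = 2 ≥ 2, so the integral of f over the upper semicircle |z| = R tends to 0 as R → ∞. Closing the contour in the upper half-plane,
  ∫_{-∞}^{∞} f(x) dx = 2πi · Σ Res(f, z_k)  over the poles with Im z_k > 0.

Zeros of the denominator: z^2 + 52 = 0 gives z = ±2*sqrt(13)*I.
Upper half-plane: z = 2*sqrt(13)*I (a pole of order 2).

Write f(z) = g(z)/(z - 2*sqrt(13)*I)^2 with g(z) = 2*z^2/(z + 2*sqrt(13)*I)^2. For a double pole, Res(f, z₀) = g'(z₀):
  g'(z) = 8*sqrt(13)*I*z/(z + 2*sqrt(13)*I)^3
  Res(f, 2*sqrt(13)*I) = g'(2*sqrt(13)*I) = -sqrt(13)*I/52

∫_{-∞}^{∞} f(x) dx = 2πi · (-sqrt(13)*I/52) = sqrt(13)*pi/26

Final answer: sqrt(13)*pi/26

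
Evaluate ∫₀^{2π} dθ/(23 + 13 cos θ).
sqrt(10)*pi/30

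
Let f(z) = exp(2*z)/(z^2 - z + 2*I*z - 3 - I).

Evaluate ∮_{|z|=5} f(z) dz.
2*I*pi*exp(4 - 2*I)/3 - 2*I*pi*exp(-2 - 2*I)/3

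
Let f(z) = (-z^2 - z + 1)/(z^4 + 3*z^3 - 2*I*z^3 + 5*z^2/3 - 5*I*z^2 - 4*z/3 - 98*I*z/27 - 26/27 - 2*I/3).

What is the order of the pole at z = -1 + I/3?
Factor the denominator:
  z^4 + 3*z^3 - 2*I*z^3 + 5*z^2/3 - 5*I*z^2 - 4*z/3 - 98*I*z/27 - 26/27 - 2*I/3 = (z + 1 - I/3)^3*(z - I)

The numerator P(z) = -z^2 - z + 1 has P(-1 + I/3) = 10/9 + I/3 ≠ 0, so no factor of (z + 1 - I/3) cancels.
Near z = -1 + I/3 we can therefore write f(z) = g(z)/(z + 1 - I/3)^3 with g analytic at -1 + I/3 and g(-1 + I/3) ≠ 0 (g is the numerator divided by the remaining denominator factors).

Hence z = -1 + I/3 is a pole of order 3.

Final answer: 3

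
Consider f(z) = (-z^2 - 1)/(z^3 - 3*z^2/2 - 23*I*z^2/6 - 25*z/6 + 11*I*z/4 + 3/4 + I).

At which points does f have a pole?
The singularities of f are the zeros of the denominator. Factoring,
  z^3 - 3*z^2/2 - 23*I*z^2/6 - 25*z/6 + 11*I*z/4 + 3/4 + I = (z - 3*I/2)*(z - I/3)*(z - 3/2 - 2*I)
so the candidates are z = 3*I/2, z = I/3, z = 3/2 + 2*I.

Check the numerator P(z) = -z^2 - 1 at each one:
  P(3*I/2) = 5/4 ≠ 0, so z = 3*I/2 is a (simple) pole.
  P(I/3) = -8/9 ≠ 0, so z = I/3 is a (simple) pole.
  P(3/2 + 2*I) = 3/4 - 6*I ≠ 0, so z = 3/2 + 2*I is a (simple) pole.

Poles of f: {I/3, 3*I/2, 3/2 + 2*I}

Final answer: {I/3, 3*I/2, 3/2 + 2*I}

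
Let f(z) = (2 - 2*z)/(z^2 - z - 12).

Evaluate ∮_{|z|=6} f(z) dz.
-4*I*pi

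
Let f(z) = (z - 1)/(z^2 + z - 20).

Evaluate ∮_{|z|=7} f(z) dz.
By the residue theorem, ∮_C f(z) dz = 2πi · (sum of the residues of f at the poles inside |z| = 7).

The denominator factors as (z - 4)*(z + 5), so the singularities of f are simple poles at z = 4, z = -5.
  |4|² = 16 < 49 = 7², so this pole is inside the contour.
  |-5|² = 25 < 49 = 7², so this pole is inside the contour.

With P(z) = z - 1 and Q(z) = z^2 + z - 20, each pole is simple, so Res(f, z₀) = P(z₀)/Q'(z₀) with Q'(z) = 2*z + 1.
  Res(f, 4) = P(4)/Q'(4) = (3)/(9) = 1/3
  Res(f, -5) = P(-5)/Q'(-5) = (-6)/(-9) = 2/3

Sum of residues inside C: 1
∮_C f(z) dz = 2πi · (1) = 2*I*pi

Final answer: 2*I*pi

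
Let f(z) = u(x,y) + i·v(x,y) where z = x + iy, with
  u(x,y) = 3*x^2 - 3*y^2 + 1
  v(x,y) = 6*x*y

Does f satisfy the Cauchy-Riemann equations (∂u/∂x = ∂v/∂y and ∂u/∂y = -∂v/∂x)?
∂u/∂x = 6*x
∂v/∂y = 6*x
∂u/∂y = -6*y
∂v/∂x = 6*y
∂u/∂x = ∂v/∂y and ∂u/∂y = -∂v/∂x hold identically; f is analytic.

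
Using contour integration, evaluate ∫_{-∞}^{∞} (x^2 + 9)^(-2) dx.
pi/54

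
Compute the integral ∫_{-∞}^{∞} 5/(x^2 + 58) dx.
Let f(z) = 5/(z^2 + 58). The denominator has no real zeros and deg Q - deg P = 2 ≥ 2, so the integral of f over the upper semicircle |z| = R tends to 0 as R → ∞. Closing the contour in the upper half-plane,
  ∫_{-∞}^{∞} f(x) dx = 2πi · Σ Res(f, z_k)  over the poles with Im z_k > 0.

Zeros of the denominator: z^2 + 58 = 0 gives z = ±sqrt(58)*I.
Upper half-plane: z = sqrt(58)*I (simple).

Each pole is a simple zero of Q(z) = z^2 + 58, so Res(f, z₀) = P(z₀)/Q'(z₀) with P(z) = 5, Q'(z) = 2*z:
  Res(f, sqrt(58)*I) = (5)/(2*sqrt(58)*I) = -5*sqrt(58)*I/116

∫_{-∞}^{∞} f(x) dx = 2πi · (-5*sqrt(58)*I/116) = 5*sqrt(58)*pi/58

Final answer: 5*sqrt(58)*pi/58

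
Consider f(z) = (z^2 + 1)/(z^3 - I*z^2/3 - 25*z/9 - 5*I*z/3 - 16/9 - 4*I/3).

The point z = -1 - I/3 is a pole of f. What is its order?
Factor the denominator:
  z^3 - I*z^2/3 - 25*z/9 - 5*I*z/3 - 16/9 - 4*I/3 = (z + 1 + I/3)*(z + 1)*(z - 2 - 2*I/3)

The numerator P(z) = z^2 + 1 has P(-1 - I/3) = 17/9 + 2*I/3 ≠ 0, so no factor of (z + 1 + I/3) cancels.
Near z = -1 - I/3 we can therefore write f(z) = g(z)/(z + 1 + I/3) with g analytic at -1 - I/3 and g(-1 - I/3) ≠ 0 (g is the numerator divided by the remaining denominator factors).

Hence z = -1 - I/3 is a pole of order 1.

Final answer: 1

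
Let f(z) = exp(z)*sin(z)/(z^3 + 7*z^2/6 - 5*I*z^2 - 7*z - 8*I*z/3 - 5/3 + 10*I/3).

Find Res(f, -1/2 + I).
(12/85 + 48*I/85)*exp(-1/2 + I)*sin(1/2 - I)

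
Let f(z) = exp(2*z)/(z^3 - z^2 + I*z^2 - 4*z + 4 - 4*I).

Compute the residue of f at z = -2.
(3/40 + I/40)*exp(-4)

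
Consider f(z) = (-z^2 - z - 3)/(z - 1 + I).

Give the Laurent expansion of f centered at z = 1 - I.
Put w = z - (1 - I), i.e. z = w + 1 - I. The denominator is w, so it suffices to rewrite the numerator in powers of w.

P(z) = -z^2 - z - 3
P(w + 1 - I) = -4 + 3*I + (-3 + 2*I)*w - w^2

Dividing each term by w:
  f = (-4 + 3*I)/w - 3 + 2*I - w

Substituting back w = z - 1 + I:
  f(z) = (-4 + 3*I)/(z - 1 + I) - 3 + 2*I - (z - 1 + I)

The series is finite because the numerator is a polynomial; the negative powers form the principal part, and the coefficient of 1/(z - 1 + I) gives Res(f, 1 - I) = -4 + 3*I.

Final answer: (-4 + 3*I)/(z - 1 + I) - 3 + 2*I - (z - 1 + I)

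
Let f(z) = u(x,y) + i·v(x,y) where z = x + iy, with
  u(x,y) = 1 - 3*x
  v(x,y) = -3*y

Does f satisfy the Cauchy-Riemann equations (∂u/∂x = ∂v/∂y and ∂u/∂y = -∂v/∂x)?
∂u/∂x = -3
∂v/∂y = -3
∂u/∂y = 0
∂v/∂x = 0
∂u/∂x = ∂v/∂y and ∂u/∂y = -∂v/∂x hold identically; f is analytic.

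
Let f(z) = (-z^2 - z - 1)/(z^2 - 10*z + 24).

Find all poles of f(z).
The singularities of f are the zeros of the denominator. Factoring,
  z^2 - 10*z + 24 = (z - 6)*(z - 4)
so the candidates are z = 6, z = 4.

Check the numerator P(z) = -z^2 - z - 1 at each one:
  P(6) = -43 ≠ 0, so z = 6 is a (simple) pole.
  P(4) = -21 ≠ 0, so z = 4 is a (simple) pole.

Poles of f: {4, 6}

Final answer: {4, 6}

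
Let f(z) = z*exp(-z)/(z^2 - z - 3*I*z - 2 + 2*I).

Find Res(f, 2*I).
(1 - I)*exp(-2*I)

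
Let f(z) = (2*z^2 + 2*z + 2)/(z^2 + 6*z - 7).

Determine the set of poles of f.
The singularities of f are the zeros of the denominator. Factoring,
  z^2 + 6*z - 7 = (z + 7)*(z - 1)
so the candidates are z = -7, z = 1.

Check the numerator P(z) = 2*z^2 + 2*z + 2 at each one:
  P(-7) = 86 ≠ 0, so z = -7 is a (simple) pole.
  P(1) = 6 ≠ 0, so z = 1 is a (simple) pole.

Poles of f: {-7, 1}

Final answer: {-7, 1}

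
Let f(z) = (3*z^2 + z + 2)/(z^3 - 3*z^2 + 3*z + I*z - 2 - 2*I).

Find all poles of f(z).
The singularities of f are the zeros of the denominator. Factoring,
  z^3 - 3*z^2 + 3*z + I*z - 2 - 2*I = (z - 2)*(z - 1 + I)*(z - I)
so the candidates are z = 2, z = 1 - I, z = I.

Check the numerator P(z) = 3*z^2 + z + 2 at each one:
  P(2) = 16 ≠ 0, so z = 2 is a (simple) pole.
  P(1 - I) = 3 - 7*I ≠ 0, so z = 1 - I is a (simple) pole.
  P(I) = -1 + I ≠ 0, so z = I is a (simple) pole.

Poles of f: {I, 1 - I, 2}

Final answer: {I, 1 - I, 2}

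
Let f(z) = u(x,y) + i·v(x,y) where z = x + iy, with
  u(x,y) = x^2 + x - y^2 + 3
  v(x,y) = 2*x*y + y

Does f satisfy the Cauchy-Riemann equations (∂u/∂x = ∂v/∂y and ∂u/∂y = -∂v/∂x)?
∂u/∂x = 2*x + 1
∂v/∂y = 2*x + 1
∂u/∂y = -2*y
∂v/∂x = 2*y
∂u/∂x = ∂v/∂y and ∂u/∂y = -∂v/∂x hold identically; f is analytic.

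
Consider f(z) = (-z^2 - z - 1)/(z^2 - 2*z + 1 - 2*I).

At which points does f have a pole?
The singularities of f are the zeros of the denominator. Factoring,
  z^2 - 2*z + 1 - 2*I = (z - 2 - I)*(z + I)
so the candidates are z = 2 + I, z = -I.

Check the numerator P(z) = -z^2 - z - 1 at each one:
  P(2 + I) = -6 - 5*I ≠ 0, so z = 2 + I is a (simple) pole.
  P(-I) = I ≠ 0, so z = -I is a (simple) pole.

Poles of f: {-I, 2 + I}

Final answer: {-I, 2 + I}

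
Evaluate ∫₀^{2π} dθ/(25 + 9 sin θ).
sqrt(34)*pi/68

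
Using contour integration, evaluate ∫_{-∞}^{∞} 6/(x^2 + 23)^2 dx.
3*sqrt(23)*pi/529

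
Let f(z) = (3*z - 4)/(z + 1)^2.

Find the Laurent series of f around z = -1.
-7/(z + 1)^2 + 3/(z + 1)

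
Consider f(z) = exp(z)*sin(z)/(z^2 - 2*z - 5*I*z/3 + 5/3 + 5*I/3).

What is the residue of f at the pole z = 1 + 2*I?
Write f(z) = P(z)/Q(z) with P(z) = exp(z)*sin(z) and Q(z) = z^2 - 2*z - 5*I*z/3 + 5/3 + 5*I/3.
The denominator factors as Q(z) = (z - 1 - 2*I)*(z - 1 + I/3), so z = 1 + 2*I is a simple zero of Q and P is analytic there; z = 1 + 2*I is therefore a simple pole and
  Res(f, z₀) = P(z₀)/Q'(z₀).

Q'(z) = 2*z - 2 - 5*I/3, so Q'(1 + 2*I) = 7*I/3.
P(1 + 2*I) = exp(1 + 2*I)*sin(1 + 2*I).

Res(f, 1 + 2*I) = (exp(1 + 2*I)*sin(1 + 2*I))/(7*I/3) = -3*I*exp(1 + 2*I)*sin(1 + 2*I)/7

Final answer: -3*I*exp(1 + 2*I)*sin(1 + 2*I)/7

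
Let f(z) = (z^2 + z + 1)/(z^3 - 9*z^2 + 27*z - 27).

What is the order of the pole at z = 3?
Factor the denominator:
  z^3 - 9*z^2 + 27*z - 27 = (z - 3)^3

The numerator P(z) = z^2 + z + 1 has P(3) = 13 ≠ 0, so no factor of (z - 3) cancels.
Near z = 3 we can therefore write f(z) = g(z)/(z - 3)^3 with g analytic at 3 and g(3) ≠ 0 (g is just the numerator).

Hence z = 3 is a pole of order 3.

Final answer: 3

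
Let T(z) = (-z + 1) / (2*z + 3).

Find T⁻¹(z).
(-3*z + 1)/(2*z + 1)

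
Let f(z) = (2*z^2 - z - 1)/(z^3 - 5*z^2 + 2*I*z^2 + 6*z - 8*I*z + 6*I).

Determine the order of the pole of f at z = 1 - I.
2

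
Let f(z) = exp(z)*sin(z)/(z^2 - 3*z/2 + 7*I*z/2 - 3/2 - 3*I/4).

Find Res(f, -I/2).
(-5/17 + 3*I/17)*exp(-I/2)*sinh(1/2)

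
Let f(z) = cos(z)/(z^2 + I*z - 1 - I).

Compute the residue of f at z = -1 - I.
Write f(z) = P(z)/Q(z) with P(z) = cos(z) and Q(z) = z^2 + I*z - 1 - I.
The denominator factors as Q(z) = (z - 1)*(z + 1 + I), so z = -1 - I is a simple zero of Q and P is analytic there; z = -1 - I is therefore a simple pole and
  Res(f, z₀) = P(z₀)/Q'(z₀).

Q'(z) = 2*z + I, so Q'(-1 - I) = -2 - I.
P(-1 - I) = cos(1 + I).

Res(f, -1 - I) = (cos(1 + I))/(-2 - I) = (-2/5 + I/5)*cos(1 + I)

Final answer: (-2/5 + I/5)*cos(1 + I)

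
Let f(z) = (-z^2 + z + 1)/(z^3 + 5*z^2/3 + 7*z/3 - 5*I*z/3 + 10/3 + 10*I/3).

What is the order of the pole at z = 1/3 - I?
1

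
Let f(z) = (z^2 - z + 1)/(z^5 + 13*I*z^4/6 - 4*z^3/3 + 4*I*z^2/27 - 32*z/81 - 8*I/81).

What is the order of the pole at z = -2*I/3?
Factor the denominator:
  z^5 + 13*I*z^4/6 - 4*z^3/3 + 4*I*z^2/27 - 32*z/81 - 8*I/81 = (z + 2*I/3)^4*(z - I/2)

The numerator P(z) = z^2 - z + 1 has P(-2*I/3) = 5/9 + 2*I/3 ≠ 0, so no factor of (z + 2*I/3) cancels.
Near z = -2*I/3 we can therefore write f(z) = g(z)/(z + 2*I/3)^4 with g analytic at -2*I/3 and g(-2*I/3) ≠ 0 (g is the numerator divided by the remaining denominator factors).

Hence z = -2*I/3 is a pole of order 4.

Final answer: 4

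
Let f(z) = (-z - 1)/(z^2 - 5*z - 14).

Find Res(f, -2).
Write f(z) = P(z)/Q(z) with P(z) = -z - 1 and Q(z) = z^2 - 5*z - 14.
The denominator factors as Q(z) = (z - 7)*(z + 2), so z = -2 is a simple zero of Q and P is analytic there; z = -2 is therefore a simple pole and
  Res(f, z₀) = P(z₀)/Q'(z₀).

Q'(z) = 2*z - 5, so Q'(-2) = -9.
P(-2) = 1.

Res(f, -2) = (1)/(-9) = -1/9

Final answer: -1/9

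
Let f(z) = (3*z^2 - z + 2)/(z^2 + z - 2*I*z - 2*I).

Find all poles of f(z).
The singularities of f are the zeros of the denominator. Factoring,
  z^2 + z - 2*I*z - 2*I = (z - 2*I)*(z + 1)
so the candidates are z = 2*I, z = -1.

Check the numerator P(z) = 3*z^2 - z + 2 at each one:
  P(2*I) = -10 - 2*I ≠ 0, so z = 2*I is a (simple) pole.
  P(-1) = 6 ≠ 0, so z = -1 is a (simple) pole.

Poles of f: {-1, 2*I}

Final answer: {-1, 2*I}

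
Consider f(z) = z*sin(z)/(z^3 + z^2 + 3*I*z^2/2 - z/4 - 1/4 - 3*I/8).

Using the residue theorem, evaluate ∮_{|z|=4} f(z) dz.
By the residue theorem, ∮_C f(z) dz = 2πi · (sum of the residues of f at the poles inside |z| = 4).

The denominator factors as (z + 1 + 3*I/2)*(z + 1/2)*(z - 1/2), so the singularities of f are simple poles at z = -1 - 3*I/2, z = -1/2, z = 1/2.
  |-1 - 3*I/2|² = 13/4 < 16 = 4², so this pole is inside the contour.
  |-1/2|² = 1/4 < 16 = 4², so this pole is inside the contour.
  |1/2|² = 1/4 < 16 = 4², so this pole is inside the contour.

With P(z) = z*sin(z) and Q(z) = z^3 + z^2 + 3*I*z^2/2 - z/4 - 1/4 - 3*I/8, each pole is simple, so Res(f, z₀) = P(z₀)/Q'(z₀) with Q'(z) = 3*z^2 + 2*z + 3*I*z - 1/4.
  Res(f, -1 - 3*I/2) = P(-1 - 3*I/2)/Q'(-1 - 3*I/2) = ((1 + 3*I/2)*sin(1 + 3*I/2))/(-3/2 + 3*I) = (4/15 - 7*I/15)*sin(1 + 3*I/2)
  Res(f, -1/2) = P(-1/2)/Q'(-1/2) = (sin(1/2)/2)/(-1/2 - 3*I/2) = (-1/10 + 3*I/10)*sin(1/2)
  Res(f, 1/2) = P(1/2)/Q'(1/2) = (sin(1/2)/2)/(3/2 + 3*I/2) = (1/6 - I/6)*sin(1/2)

Sum of residues inside C: (4/15 - 7*I/15)*sin(1 + 3*I/2) + (1/15 + 2*I/15)*sin(1/2)
∮_C f(z) dz = 2πi · ((4/15 - 7*I/15)*sin(1 + 3*I/2) + (1/15 + 2*I/15)*sin(1/2)) = pi*(-4/15 + 2*I/15)*sin(1/2) + pi*(14/15 + 8*I/15)*sin(1 + 3*I/2)

Final answer: pi*(-4/15 + 2*I/15)*sin(1/2) + pi*(14/15 + 8*I/15)*sin(1 + 3*I/2)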